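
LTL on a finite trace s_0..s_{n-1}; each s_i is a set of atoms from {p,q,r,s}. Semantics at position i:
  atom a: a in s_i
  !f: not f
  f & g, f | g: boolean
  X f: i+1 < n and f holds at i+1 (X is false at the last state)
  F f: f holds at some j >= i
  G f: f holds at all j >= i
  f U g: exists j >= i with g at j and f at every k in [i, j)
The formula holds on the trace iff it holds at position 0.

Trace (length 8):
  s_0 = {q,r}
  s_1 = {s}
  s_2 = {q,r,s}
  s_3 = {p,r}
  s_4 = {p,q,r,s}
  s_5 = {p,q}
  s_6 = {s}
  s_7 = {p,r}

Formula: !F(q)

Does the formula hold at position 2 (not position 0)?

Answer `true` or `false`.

s_0={q,r}: !F(q)=False F(q)=True q=True
s_1={s}: !F(q)=False F(q)=True q=False
s_2={q,r,s}: !F(q)=False F(q)=True q=True
s_3={p,r}: !F(q)=False F(q)=True q=False
s_4={p,q,r,s}: !F(q)=False F(q)=True q=True
s_5={p,q}: !F(q)=False F(q)=True q=True
s_6={s}: !F(q)=True F(q)=False q=False
s_7={p,r}: !F(q)=True F(q)=False q=False
Evaluating at position 2: result = False

Answer: false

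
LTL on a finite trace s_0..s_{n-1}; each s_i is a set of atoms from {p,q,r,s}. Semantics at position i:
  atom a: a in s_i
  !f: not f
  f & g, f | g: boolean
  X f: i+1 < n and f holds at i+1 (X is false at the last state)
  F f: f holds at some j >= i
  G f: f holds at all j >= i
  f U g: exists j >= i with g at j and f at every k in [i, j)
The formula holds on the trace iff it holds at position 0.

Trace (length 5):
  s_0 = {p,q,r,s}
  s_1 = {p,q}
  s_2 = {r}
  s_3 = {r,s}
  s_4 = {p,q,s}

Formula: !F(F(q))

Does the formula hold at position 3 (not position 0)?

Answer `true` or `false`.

s_0={p,q,r,s}: !F(F(q))=False F(F(q))=True F(q)=True q=True
s_1={p,q}: !F(F(q))=False F(F(q))=True F(q)=True q=True
s_2={r}: !F(F(q))=False F(F(q))=True F(q)=True q=False
s_3={r,s}: !F(F(q))=False F(F(q))=True F(q)=True q=False
s_4={p,q,s}: !F(F(q))=False F(F(q))=True F(q)=True q=True
Evaluating at position 3: result = False

Answer: false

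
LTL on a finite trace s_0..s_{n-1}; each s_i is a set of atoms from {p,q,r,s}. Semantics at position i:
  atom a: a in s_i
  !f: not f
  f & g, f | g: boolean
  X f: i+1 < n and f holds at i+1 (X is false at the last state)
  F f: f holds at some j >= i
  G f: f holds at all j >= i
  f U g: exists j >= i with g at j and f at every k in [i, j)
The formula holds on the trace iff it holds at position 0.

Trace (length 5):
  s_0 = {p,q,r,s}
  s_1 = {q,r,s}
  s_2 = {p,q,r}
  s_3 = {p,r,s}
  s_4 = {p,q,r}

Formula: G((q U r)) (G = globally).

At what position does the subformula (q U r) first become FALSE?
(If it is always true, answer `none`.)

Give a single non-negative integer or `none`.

s_0={p,q,r,s}: (q U r)=True q=True r=True
s_1={q,r,s}: (q U r)=True q=True r=True
s_2={p,q,r}: (q U r)=True q=True r=True
s_3={p,r,s}: (q U r)=True q=False r=True
s_4={p,q,r}: (q U r)=True q=True r=True
G((q U r)) holds globally = True
No violation — formula holds at every position.

Answer: none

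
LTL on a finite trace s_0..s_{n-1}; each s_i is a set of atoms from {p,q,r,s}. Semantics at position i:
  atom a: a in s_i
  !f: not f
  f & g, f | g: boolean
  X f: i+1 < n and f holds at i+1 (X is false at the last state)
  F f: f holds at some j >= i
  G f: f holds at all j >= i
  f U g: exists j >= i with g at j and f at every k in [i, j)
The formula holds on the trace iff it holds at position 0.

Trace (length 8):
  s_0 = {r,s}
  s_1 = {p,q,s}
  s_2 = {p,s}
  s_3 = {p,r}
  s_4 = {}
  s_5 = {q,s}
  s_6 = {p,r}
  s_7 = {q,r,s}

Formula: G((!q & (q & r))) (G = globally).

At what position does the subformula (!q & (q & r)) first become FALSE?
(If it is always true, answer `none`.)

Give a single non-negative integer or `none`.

Answer: 0

Derivation:
s_0={r,s}: (!q & (q & r))=False !q=True q=False (q & r)=False r=True
s_1={p,q,s}: (!q & (q & r))=False !q=False q=True (q & r)=False r=False
s_2={p,s}: (!q & (q & r))=False !q=True q=False (q & r)=False r=False
s_3={p,r}: (!q & (q & r))=False !q=True q=False (q & r)=False r=True
s_4={}: (!q & (q & r))=False !q=True q=False (q & r)=False r=False
s_5={q,s}: (!q & (q & r))=False !q=False q=True (q & r)=False r=False
s_6={p,r}: (!q & (q & r))=False !q=True q=False (q & r)=False r=True
s_7={q,r,s}: (!q & (q & r))=False !q=False q=True (q & r)=True r=True
G((!q & (q & r))) holds globally = False
First violation at position 0.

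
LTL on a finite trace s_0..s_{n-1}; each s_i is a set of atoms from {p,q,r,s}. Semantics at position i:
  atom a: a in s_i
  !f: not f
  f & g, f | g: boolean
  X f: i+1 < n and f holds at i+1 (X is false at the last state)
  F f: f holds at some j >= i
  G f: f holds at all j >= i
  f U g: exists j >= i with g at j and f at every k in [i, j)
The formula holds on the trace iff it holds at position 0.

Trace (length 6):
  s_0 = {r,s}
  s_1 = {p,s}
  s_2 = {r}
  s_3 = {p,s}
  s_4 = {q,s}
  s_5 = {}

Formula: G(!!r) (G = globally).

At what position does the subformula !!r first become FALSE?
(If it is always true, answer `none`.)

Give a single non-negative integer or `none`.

s_0={r,s}: !!r=True !r=False r=True
s_1={p,s}: !!r=False !r=True r=False
s_2={r}: !!r=True !r=False r=True
s_3={p,s}: !!r=False !r=True r=False
s_4={q,s}: !!r=False !r=True r=False
s_5={}: !!r=False !r=True r=False
G(!!r) holds globally = False
First violation at position 1.

Answer: 1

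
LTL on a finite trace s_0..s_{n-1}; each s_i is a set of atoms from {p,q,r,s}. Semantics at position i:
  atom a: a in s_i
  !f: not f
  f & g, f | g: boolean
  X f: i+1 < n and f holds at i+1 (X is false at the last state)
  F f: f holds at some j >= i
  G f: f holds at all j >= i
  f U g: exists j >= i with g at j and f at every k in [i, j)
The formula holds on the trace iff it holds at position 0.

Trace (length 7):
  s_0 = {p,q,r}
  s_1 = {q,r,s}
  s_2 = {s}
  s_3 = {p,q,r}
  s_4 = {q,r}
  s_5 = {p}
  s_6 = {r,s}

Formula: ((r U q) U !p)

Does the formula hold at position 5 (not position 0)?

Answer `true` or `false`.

Answer: false

Derivation:
s_0={p,q,r}: ((r U q) U !p)=True (r U q)=True r=True q=True !p=False p=True
s_1={q,r,s}: ((r U q) U !p)=True (r U q)=True r=True q=True !p=True p=False
s_2={s}: ((r U q) U !p)=True (r U q)=False r=False q=False !p=True p=False
s_3={p,q,r}: ((r U q) U !p)=True (r U q)=True r=True q=True !p=False p=True
s_4={q,r}: ((r U q) U !p)=True (r U q)=True r=True q=True !p=True p=False
s_5={p}: ((r U q) U !p)=False (r U q)=False r=False q=False !p=False p=True
s_6={r,s}: ((r U q) U !p)=True (r U q)=False r=True q=False !p=True p=False
Evaluating at position 5: result = False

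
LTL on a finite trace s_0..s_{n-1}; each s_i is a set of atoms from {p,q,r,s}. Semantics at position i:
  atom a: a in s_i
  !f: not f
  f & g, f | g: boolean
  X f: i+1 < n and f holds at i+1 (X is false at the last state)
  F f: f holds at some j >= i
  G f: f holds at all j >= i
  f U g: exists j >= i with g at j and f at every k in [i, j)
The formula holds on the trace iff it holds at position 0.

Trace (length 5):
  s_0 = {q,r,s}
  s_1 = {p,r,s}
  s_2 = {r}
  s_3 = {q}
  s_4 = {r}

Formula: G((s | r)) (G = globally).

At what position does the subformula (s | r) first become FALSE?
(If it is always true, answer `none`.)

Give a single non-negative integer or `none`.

Answer: 3

Derivation:
s_0={q,r,s}: (s | r)=True s=True r=True
s_1={p,r,s}: (s | r)=True s=True r=True
s_2={r}: (s | r)=True s=False r=True
s_3={q}: (s | r)=False s=False r=False
s_4={r}: (s | r)=True s=False r=True
G((s | r)) holds globally = False
First violation at position 3.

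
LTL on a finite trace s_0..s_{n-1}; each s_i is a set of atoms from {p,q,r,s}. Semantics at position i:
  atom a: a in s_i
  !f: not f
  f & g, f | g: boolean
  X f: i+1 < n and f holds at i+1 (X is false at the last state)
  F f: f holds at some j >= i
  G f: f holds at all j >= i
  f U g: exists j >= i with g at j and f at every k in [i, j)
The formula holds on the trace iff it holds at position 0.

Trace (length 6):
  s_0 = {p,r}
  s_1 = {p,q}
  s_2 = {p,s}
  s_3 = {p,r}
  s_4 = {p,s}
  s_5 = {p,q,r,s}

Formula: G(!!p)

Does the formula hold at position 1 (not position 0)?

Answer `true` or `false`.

Answer: true

Derivation:
s_0={p,r}: G(!!p)=True !!p=True !p=False p=True
s_1={p,q}: G(!!p)=True !!p=True !p=False p=True
s_2={p,s}: G(!!p)=True !!p=True !p=False p=True
s_3={p,r}: G(!!p)=True !!p=True !p=False p=True
s_4={p,s}: G(!!p)=True !!p=True !p=False p=True
s_5={p,q,r,s}: G(!!p)=True !!p=True !p=False p=True
Evaluating at position 1: result = True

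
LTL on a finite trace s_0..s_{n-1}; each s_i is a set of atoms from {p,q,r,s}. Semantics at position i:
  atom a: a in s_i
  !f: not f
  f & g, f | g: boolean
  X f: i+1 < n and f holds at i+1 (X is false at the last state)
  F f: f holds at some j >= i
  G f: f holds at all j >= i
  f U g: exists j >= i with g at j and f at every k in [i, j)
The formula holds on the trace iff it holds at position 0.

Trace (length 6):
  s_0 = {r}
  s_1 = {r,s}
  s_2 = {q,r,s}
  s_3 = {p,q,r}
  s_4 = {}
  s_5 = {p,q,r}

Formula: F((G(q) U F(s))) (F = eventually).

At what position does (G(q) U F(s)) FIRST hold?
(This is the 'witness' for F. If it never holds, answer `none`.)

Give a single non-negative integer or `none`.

s_0={r}: (G(q) U F(s))=True G(q)=False q=False F(s)=True s=False
s_1={r,s}: (G(q) U F(s))=True G(q)=False q=False F(s)=True s=True
s_2={q,r,s}: (G(q) U F(s))=True G(q)=False q=True F(s)=True s=True
s_3={p,q,r}: (G(q) U F(s))=False G(q)=False q=True F(s)=False s=False
s_4={}: (G(q) U F(s))=False G(q)=False q=False F(s)=False s=False
s_5={p,q,r}: (G(q) U F(s))=False G(q)=True q=True F(s)=False s=False
F((G(q) U F(s))) holds; first witness at position 0.

Answer: 0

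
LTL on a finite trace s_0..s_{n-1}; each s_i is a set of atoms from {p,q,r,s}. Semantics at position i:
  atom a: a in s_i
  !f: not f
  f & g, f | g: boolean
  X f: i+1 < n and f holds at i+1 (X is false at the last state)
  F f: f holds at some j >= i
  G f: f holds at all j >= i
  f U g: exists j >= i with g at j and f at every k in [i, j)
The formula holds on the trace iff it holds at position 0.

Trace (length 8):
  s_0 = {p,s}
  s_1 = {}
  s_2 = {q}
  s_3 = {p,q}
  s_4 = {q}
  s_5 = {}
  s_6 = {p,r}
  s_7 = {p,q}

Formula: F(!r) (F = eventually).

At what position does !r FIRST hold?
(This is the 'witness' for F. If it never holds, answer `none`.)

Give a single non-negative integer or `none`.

s_0={p,s}: !r=True r=False
s_1={}: !r=True r=False
s_2={q}: !r=True r=False
s_3={p,q}: !r=True r=False
s_4={q}: !r=True r=False
s_5={}: !r=True r=False
s_6={p,r}: !r=False r=True
s_7={p,q}: !r=True r=False
F(!r) holds; first witness at position 0.

Answer: 0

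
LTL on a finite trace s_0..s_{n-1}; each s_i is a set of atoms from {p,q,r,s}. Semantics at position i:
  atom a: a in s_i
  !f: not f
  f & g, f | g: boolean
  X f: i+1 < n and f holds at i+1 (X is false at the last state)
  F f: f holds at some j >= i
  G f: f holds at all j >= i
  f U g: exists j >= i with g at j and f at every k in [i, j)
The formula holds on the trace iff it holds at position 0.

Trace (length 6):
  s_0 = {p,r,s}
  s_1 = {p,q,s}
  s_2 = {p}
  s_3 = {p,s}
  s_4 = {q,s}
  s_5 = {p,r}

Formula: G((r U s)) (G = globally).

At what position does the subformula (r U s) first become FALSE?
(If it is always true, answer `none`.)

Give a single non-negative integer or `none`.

s_0={p,r,s}: (r U s)=True r=True s=True
s_1={p,q,s}: (r U s)=True r=False s=True
s_2={p}: (r U s)=False r=False s=False
s_3={p,s}: (r U s)=True r=False s=True
s_4={q,s}: (r U s)=True r=False s=True
s_5={p,r}: (r U s)=False r=True s=False
G((r U s)) holds globally = False
First violation at position 2.

Answer: 2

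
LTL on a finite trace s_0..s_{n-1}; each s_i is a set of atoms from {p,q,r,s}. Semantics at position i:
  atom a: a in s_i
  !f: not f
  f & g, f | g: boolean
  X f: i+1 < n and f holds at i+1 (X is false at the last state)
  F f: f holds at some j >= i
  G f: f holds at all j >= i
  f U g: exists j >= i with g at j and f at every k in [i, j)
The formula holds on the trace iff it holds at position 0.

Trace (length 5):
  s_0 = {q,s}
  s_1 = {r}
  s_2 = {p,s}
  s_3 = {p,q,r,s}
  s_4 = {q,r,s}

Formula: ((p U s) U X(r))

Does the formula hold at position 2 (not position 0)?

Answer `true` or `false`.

Answer: true

Derivation:
s_0={q,s}: ((p U s) U X(r))=True (p U s)=True p=False s=True X(r)=True r=False
s_1={r}: ((p U s) U X(r))=False (p U s)=False p=False s=False X(r)=False r=True
s_2={p,s}: ((p U s) U X(r))=True (p U s)=True p=True s=True X(r)=True r=False
s_3={p,q,r,s}: ((p U s) U X(r))=True (p U s)=True p=True s=True X(r)=True r=True
s_4={q,r,s}: ((p U s) U X(r))=False (p U s)=True p=False s=True X(r)=False r=True
Evaluating at position 2: result = True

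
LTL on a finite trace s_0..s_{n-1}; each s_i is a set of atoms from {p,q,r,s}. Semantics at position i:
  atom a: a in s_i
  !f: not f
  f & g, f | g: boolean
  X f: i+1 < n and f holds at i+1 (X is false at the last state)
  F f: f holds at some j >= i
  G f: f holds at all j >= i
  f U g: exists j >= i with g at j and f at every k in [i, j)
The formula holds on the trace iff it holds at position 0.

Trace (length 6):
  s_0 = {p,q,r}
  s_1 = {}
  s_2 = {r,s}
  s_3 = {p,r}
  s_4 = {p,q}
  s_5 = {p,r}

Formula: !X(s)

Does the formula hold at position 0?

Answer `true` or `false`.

s_0={p,q,r}: !X(s)=True X(s)=False s=False
s_1={}: !X(s)=False X(s)=True s=False
s_2={r,s}: !X(s)=True X(s)=False s=True
s_3={p,r}: !X(s)=True X(s)=False s=False
s_4={p,q}: !X(s)=True X(s)=False s=False
s_5={p,r}: !X(s)=True X(s)=False s=False

Answer: true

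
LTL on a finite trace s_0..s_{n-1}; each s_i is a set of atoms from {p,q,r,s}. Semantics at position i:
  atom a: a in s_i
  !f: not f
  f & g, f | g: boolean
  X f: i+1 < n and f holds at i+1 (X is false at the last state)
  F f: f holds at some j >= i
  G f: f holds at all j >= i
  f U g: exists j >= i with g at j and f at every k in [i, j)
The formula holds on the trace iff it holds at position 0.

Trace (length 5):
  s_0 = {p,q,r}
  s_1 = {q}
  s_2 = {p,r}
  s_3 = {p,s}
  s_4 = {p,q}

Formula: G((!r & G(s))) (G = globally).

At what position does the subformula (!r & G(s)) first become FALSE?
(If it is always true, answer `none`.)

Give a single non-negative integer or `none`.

Answer: 0

Derivation:
s_0={p,q,r}: (!r & G(s))=False !r=False r=True G(s)=False s=False
s_1={q}: (!r & G(s))=False !r=True r=False G(s)=False s=False
s_2={p,r}: (!r & G(s))=False !r=False r=True G(s)=False s=False
s_3={p,s}: (!r & G(s))=False !r=True r=False G(s)=False s=True
s_4={p,q}: (!r & G(s))=False !r=True r=False G(s)=False s=False
G((!r & G(s))) holds globally = False
First violation at position 0.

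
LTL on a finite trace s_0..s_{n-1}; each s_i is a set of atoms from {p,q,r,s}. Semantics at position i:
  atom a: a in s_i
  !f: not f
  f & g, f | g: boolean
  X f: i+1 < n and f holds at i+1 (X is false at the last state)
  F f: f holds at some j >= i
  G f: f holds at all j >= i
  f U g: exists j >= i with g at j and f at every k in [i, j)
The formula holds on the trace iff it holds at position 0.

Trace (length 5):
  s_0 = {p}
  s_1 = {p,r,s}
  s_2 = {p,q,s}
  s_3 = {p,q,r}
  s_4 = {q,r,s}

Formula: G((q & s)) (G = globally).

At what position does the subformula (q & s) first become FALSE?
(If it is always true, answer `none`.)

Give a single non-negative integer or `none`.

s_0={p}: (q & s)=False q=False s=False
s_1={p,r,s}: (q & s)=False q=False s=True
s_2={p,q,s}: (q & s)=True q=True s=True
s_3={p,q,r}: (q & s)=False q=True s=False
s_4={q,r,s}: (q & s)=True q=True s=True
G((q & s)) holds globally = False
First violation at position 0.

Answer: 0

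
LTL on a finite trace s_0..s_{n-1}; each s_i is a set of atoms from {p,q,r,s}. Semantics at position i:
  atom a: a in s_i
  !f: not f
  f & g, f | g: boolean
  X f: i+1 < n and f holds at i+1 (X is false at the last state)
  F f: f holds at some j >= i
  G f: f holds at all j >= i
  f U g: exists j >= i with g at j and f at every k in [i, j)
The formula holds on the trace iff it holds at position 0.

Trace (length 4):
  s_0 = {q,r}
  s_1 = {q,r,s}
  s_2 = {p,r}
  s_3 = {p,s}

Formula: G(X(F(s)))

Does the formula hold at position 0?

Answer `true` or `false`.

Answer: false

Derivation:
s_0={q,r}: G(X(F(s)))=False X(F(s))=True F(s)=True s=False
s_1={q,r,s}: G(X(F(s)))=False X(F(s))=True F(s)=True s=True
s_2={p,r}: G(X(F(s)))=False X(F(s))=True F(s)=True s=False
s_3={p,s}: G(X(F(s)))=False X(F(s))=False F(s)=True s=True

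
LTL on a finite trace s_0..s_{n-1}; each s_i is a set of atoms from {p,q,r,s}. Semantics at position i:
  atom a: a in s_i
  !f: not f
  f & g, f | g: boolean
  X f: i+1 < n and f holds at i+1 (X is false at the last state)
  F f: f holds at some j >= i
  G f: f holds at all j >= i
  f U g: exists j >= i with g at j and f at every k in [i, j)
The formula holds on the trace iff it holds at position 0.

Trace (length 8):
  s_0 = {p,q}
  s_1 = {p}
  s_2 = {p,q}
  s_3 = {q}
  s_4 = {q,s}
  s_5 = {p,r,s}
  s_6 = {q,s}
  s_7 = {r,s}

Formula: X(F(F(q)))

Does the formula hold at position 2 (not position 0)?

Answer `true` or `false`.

s_0={p,q}: X(F(F(q)))=True F(F(q))=True F(q)=True q=True
s_1={p}: X(F(F(q)))=True F(F(q))=True F(q)=True q=False
s_2={p,q}: X(F(F(q)))=True F(F(q))=True F(q)=True q=True
s_3={q}: X(F(F(q)))=True F(F(q))=True F(q)=True q=True
s_4={q,s}: X(F(F(q)))=True F(F(q))=True F(q)=True q=True
s_5={p,r,s}: X(F(F(q)))=True F(F(q))=True F(q)=True q=False
s_6={q,s}: X(F(F(q)))=False F(F(q))=True F(q)=True q=True
s_7={r,s}: X(F(F(q)))=False F(F(q))=False F(q)=False q=False
Evaluating at position 2: result = True

Answer: true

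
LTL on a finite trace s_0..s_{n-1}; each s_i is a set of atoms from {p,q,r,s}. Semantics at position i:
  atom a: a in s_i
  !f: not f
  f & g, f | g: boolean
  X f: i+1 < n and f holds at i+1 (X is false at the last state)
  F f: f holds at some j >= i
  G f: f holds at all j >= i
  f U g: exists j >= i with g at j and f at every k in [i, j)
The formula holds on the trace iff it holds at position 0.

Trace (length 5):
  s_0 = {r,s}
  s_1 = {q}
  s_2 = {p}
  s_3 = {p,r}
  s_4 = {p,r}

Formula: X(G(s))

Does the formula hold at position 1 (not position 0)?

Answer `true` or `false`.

s_0={r,s}: X(G(s))=False G(s)=False s=True
s_1={q}: X(G(s))=False G(s)=False s=False
s_2={p}: X(G(s))=False G(s)=False s=False
s_3={p,r}: X(G(s))=False G(s)=False s=False
s_4={p,r}: X(G(s))=False G(s)=False s=False
Evaluating at position 1: result = False

Answer: false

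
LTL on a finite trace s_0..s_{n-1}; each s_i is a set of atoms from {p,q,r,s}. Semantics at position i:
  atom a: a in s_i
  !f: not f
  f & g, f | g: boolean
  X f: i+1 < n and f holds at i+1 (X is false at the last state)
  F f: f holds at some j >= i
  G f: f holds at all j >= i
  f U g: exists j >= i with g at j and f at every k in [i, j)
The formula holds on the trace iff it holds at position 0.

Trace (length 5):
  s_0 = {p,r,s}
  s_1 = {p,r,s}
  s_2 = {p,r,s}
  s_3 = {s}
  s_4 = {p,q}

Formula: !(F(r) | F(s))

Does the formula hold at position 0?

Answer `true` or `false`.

s_0={p,r,s}: !(F(r) | F(s))=False (F(r) | F(s))=True F(r)=True r=True F(s)=True s=True
s_1={p,r,s}: !(F(r) | F(s))=False (F(r) | F(s))=True F(r)=True r=True F(s)=True s=True
s_2={p,r,s}: !(F(r) | F(s))=False (F(r) | F(s))=True F(r)=True r=True F(s)=True s=True
s_3={s}: !(F(r) | F(s))=False (F(r) | F(s))=True F(r)=False r=False F(s)=True s=True
s_4={p,q}: !(F(r) | F(s))=True (F(r) | F(s))=False F(r)=False r=False F(s)=False s=False

Answer: false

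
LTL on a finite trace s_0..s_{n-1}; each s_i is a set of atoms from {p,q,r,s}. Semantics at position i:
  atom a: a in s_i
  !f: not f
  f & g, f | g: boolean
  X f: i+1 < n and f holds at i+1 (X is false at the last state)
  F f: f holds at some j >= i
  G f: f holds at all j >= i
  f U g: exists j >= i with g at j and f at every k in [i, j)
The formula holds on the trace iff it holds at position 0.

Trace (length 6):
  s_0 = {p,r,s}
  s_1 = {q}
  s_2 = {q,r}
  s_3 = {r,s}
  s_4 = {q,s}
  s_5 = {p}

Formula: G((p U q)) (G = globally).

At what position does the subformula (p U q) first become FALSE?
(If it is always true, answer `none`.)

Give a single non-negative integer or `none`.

Answer: 3

Derivation:
s_0={p,r,s}: (p U q)=True p=True q=False
s_1={q}: (p U q)=True p=False q=True
s_2={q,r}: (p U q)=True p=False q=True
s_3={r,s}: (p U q)=False p=False q=False
s_4={q,s}: (p U q)=True p=False q=True
s_5={p}: (p U q)=False p=True q=False
G((p U q)) holds globally = False
First violation at position 3.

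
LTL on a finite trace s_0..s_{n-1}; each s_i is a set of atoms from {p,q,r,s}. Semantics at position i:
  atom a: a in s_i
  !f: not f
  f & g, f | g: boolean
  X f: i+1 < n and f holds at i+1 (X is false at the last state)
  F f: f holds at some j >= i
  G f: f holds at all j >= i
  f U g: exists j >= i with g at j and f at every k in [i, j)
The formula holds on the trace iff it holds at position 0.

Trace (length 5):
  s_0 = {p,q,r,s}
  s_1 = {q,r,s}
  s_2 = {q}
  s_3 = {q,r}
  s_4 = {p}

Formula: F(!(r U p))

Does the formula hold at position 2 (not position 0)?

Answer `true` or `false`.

Answer: true

Derivation:
s_0={p,q,r,s}: F(!(r U p))=True !(r U p)=False (r U p)=True r=True p=True
s_1={q,r,s}: F(!(r U p))=True !(r U p)=True (r U p)=False r=True p=False
s_2={q}: F(!(r U p))=True !(r U p)=True (r U p)=False r=False p=False
s_3={q,r}: F(!(r U p))=False !(r U p)=False (r U p)=True r=True p=False
s_4={p}: F(!(r U p))=False !(r U p)=False (r U p)=True r=False p=True
Evaluating at position 2: result = True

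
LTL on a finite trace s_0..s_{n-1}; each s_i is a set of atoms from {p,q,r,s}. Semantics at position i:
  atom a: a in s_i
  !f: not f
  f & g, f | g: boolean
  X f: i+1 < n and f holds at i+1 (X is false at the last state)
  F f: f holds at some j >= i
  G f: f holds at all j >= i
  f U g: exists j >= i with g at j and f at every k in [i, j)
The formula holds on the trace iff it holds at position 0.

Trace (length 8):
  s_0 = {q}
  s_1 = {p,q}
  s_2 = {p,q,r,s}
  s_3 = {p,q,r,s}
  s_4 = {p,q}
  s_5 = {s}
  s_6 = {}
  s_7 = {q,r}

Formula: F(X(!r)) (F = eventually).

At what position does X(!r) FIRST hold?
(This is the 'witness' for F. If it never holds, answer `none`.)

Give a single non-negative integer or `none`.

Answer: 0

Derivation:
s_0={q}: X(!r)=True !r=True r=False
s_1={p,q}: X(!r)=False !r=True r=False
s_2={p,q,r,s}: X(!r)=False !r=False r=True
s_3={p,q,r,s}: X(!r)=True !r=False r=True
s_4={p,q}: X(!r)=True !r=True r=False
s_5={s}: X(!r)=True !r=True r=False
s_6={}: X(!r)=False !r=True r=False
s_7={q,r}: X(!r)=False !r=False r=True
F(X(!r)) holds; first witness at position 0.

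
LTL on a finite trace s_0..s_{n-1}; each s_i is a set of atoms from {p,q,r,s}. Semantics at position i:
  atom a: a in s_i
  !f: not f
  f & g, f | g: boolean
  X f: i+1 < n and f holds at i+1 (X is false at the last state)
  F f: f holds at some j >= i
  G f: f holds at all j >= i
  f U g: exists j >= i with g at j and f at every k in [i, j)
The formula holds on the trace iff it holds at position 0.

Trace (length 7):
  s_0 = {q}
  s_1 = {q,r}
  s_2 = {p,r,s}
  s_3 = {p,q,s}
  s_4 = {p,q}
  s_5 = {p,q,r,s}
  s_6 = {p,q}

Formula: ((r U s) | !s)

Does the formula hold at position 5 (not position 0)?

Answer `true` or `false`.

s_0={q}: ((r U s) | !s)=True (r U s)=False r=False s=False !s=True
s_1={q,r}: ((r U s) | !s)=True (r U s)=True r=True s=False !s=True
s_2={p,r,s}: ((r U s) | !s)=True (r U s)=True r=True s=True !s=False
s_3={p,q,s}: ((r U s) | !s)=True (r U s)=True r=False s=True !s=False
s_4={p,q}: ((r U s) | !s)=True (r U s)=False r=False s=False !s=True
s_5={p,q,r,s}: ((r U s) | !s)=True (r U s)=True r=True s=True !s=False
s_6={p,q}: ((r U s) | !s)=True (r U s)=False r=False s=False !s=True
Evaluating at position 5: result = True

Answer: true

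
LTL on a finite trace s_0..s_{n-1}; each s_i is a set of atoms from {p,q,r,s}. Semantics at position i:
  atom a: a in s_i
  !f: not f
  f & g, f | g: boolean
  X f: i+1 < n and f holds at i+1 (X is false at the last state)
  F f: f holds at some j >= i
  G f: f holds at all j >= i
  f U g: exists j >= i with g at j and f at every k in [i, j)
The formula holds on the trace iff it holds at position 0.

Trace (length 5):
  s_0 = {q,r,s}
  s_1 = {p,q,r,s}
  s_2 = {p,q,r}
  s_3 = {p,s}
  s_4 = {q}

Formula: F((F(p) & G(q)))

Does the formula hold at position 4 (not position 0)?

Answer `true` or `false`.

s_0={q,r,s}: F((F(p) & G(q)))=False (F(p) & G(q))=False F(p)=True p=False G(q)=False q=True
s_1={p,q,r,s}: F((F(p) & G(q)))=False (F(p) & G(q))=False F(p)=True p=True G(q)=False q=True
s_2={p,q,r}: F((F(p) & G(q)))=False (F(p) & G(q))=False F(p)=True p=True G(q)=False q=True
s_3={p,s}: F((F(p) & G(q)))=False (F(p) & G(q))=False F(p)=True p=True G(q)=False q=False
s_4={q}: F((F(p) & G(q)))=False (F(p) & G(q))=False F(p)=False p=False G(q)=True q=True
Evaluating at position 4: result = False

Answer: false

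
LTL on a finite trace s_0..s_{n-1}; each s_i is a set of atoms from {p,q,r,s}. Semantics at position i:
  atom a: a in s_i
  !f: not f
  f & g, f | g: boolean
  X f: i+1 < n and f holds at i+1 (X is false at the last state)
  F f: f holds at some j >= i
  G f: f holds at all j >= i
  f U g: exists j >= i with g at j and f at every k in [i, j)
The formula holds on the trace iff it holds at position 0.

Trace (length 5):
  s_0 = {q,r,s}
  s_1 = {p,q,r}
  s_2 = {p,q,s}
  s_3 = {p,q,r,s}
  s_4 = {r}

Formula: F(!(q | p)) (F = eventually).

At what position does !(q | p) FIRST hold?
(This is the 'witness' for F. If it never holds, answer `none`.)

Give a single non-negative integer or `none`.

Answer: 4

Derivation:
s_0={q,r,s}: !(q | p)=False (q | p)=True q=True p=False
s_1={p,q,r}: !(q | p)=False (q | p)=True q=True p=True
s_2={p,q,s}: !(q | p)=False (q | p)=True q=True p=True
s_3={p,q,r,s}: !(q | p)=False (q | p)=True q=True p=True
s_4={r}: !(q | p)=True (q | p)=False q=False p=False
F(!(q | p)) holds; first witness at position 4.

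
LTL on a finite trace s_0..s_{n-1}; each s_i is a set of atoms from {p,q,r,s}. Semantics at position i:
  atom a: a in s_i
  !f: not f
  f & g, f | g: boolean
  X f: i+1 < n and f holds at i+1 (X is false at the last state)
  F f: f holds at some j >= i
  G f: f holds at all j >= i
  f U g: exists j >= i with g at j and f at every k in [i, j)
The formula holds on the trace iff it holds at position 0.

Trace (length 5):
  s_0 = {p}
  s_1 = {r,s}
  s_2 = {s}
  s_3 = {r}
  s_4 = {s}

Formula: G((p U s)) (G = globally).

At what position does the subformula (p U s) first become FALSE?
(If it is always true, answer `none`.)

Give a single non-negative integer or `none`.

Answer: 3

Derivation:
s_0={p}: (p U s)=True p=True s=False
s_1={r,s}: (p U s)=True p=False s=True
s_2={s}: (p U s)=True p=False s=True
s_3={r}: (p U s)=False p=False s=False
s_4={s}: (p U s)=True p=False s=True
G((p U s)) holds globally = False
First violation at position 3.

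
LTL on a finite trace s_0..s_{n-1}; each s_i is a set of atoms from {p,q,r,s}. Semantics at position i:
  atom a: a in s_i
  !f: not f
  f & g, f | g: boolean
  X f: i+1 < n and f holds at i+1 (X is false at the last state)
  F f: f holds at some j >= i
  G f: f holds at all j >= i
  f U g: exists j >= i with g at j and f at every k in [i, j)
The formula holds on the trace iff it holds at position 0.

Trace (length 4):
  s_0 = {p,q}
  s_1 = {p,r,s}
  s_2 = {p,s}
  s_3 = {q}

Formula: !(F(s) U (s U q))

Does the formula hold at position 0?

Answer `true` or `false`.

s_0={p,q}: !(F(s) U (s U q))=False (F(s) U (s U q))=True F(s)=True s=False (s U q)=True q=True
s_1={p,r,s}: !(F(s) U (s U q))=False (F(s) U (s U q))=True F(s)=True s=True (s U q)=True q=False
s_2={p,s}: !(F(s) U (s U q))=False (F(s) U (s U q))=True F(s)=True s=True (s U q)=True q=False
s_3={q}: !(F(s) U (s U q))=False (F(s) U (s U q))=True F(s)=False s=False (s U q)=True q=True

Answer: false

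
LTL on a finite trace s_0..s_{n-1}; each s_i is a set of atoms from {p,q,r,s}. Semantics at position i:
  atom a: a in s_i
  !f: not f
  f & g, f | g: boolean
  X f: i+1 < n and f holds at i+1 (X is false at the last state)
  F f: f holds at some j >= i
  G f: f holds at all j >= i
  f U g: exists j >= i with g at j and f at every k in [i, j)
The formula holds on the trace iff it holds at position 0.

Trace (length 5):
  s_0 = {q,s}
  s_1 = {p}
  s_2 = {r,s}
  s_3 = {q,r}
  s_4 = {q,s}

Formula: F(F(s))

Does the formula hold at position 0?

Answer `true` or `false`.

s_0={q,s}: F(F(s))=True F(s)=True s=True
s_1={p}: F(F(s))=True F(s)=True s=False
s_2={r,s}: F(F(s))=True F(s)=True s=True
s_3={q,r}: F(F(s))=True F(s)=True s=False
s_4={q,s}: F(F(s))=True F(s)=True s=True

Answer: true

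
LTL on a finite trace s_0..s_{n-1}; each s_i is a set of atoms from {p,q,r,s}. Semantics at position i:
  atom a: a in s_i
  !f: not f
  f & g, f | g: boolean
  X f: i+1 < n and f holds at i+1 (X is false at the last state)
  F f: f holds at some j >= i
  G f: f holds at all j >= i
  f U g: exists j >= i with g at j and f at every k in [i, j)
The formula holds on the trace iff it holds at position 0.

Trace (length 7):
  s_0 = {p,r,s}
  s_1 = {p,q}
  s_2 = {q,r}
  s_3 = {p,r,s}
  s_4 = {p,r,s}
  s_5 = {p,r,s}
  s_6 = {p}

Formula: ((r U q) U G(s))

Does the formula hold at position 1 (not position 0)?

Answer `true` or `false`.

s_0={p,r,s}: ((r U q) U G(s))=False (r U q)=True r=True q=False G(s)=False s=True
s_1={p,q}: ((r U q) U G(s))=False (r U q)=True r=False q=True G(s)=False s=False
s_2={q,r}: ((r U q) U G(s))=False (r U q)=True r=True q=True G(s)=False s=False
s_3={p,r,s}: ((r U q) U G(s))=False (r U q)=False r=True q=False G(s)=False s=True
s_4={p,r,s}: ((r U q) U G(s))=False (r U q)=False r=True q=False G(s)=False s=True
s_5={p,r,s}: ((r U q) U G(s))=False (r U q)=False r=True q=False G(s)=False s=True
s_6={p}: ((r U q) U G(s))=False (r U q)=False r=False q=False G(s)=False s=False
Evaluating at position 1: result = False

Answer: false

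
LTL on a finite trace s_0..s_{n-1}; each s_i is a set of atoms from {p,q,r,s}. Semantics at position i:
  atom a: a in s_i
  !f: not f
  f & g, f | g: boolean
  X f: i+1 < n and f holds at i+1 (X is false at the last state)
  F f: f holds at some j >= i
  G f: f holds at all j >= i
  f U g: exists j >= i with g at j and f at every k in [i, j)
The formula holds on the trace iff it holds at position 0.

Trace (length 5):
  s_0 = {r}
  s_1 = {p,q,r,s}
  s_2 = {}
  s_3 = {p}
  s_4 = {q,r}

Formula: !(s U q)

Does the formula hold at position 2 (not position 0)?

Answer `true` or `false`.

s_0={r}: !(s U q)=True (s U q)=False s=False q=False
s_1={p,q,r,s}: !(s U q)=False (s U q)=True s=True q=True
s_2={}: !(s U q)=True (s U q)=False s=False q=False
s_3={p}: !(s U q)=True (s U q)=False s=False q=False
s_4={q,r}: !(s U q)=False (s U q)=True s=False q=True
Evaluating at position 2: result = True

Answer: true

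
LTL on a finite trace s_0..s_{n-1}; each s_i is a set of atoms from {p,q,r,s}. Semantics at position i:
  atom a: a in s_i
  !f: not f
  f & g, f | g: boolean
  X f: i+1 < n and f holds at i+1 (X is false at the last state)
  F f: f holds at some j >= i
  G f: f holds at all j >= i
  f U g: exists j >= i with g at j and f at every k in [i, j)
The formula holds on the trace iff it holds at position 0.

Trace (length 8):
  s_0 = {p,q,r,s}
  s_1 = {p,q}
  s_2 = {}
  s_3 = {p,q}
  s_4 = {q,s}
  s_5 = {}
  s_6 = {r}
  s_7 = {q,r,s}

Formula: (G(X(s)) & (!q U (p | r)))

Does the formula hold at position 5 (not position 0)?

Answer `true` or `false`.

Answer: false

Derivation:
s_0={p,q,r,s}: (G(X(s)) & (!q U (p | r)))=False G(X(s))=False X(s)=False s=True (!q U (p | r))=True !q=False q=True (p | r)=True p=True r=True
s_1={p,q}: (G(X(s)) & (!q U (p | r)))=False G(X(s))=False X(s)=False s=False (!q U (p | r))=True !q=False q=True (p | r)=True p=True r=False
s_2={}: (G(X(s)) & (!q U (p | r)))=False G(X(s))=False X(s)=False s=False (!q U (p | r))=True !q=True q=False (p | r)=False p=False r=False
s_3={p,q}: (G(X(s)) & (!q U (p | r)))=False G(X(s))=False X(s)=True s=False (!q U (p | r))=True !q=False q=True (p | r)=True p=True r=False
s_4={q,s}: (G(X(s)) & (!q U (p | r)))=False G(X(s))=False X(s)=False s=True (!q U (p | r))=False !q=False q=True (p | r)=False p=False r=False
s_5={}: (G(X(s)) & (!q U (p | r)))=False G(X(s))=False X(s)=False s=False (!q U (p | r))=True !q=True q=False (p | r)=False p=False r=False
s_6={r}: (G(X(s)) & (!q U (p | r)))=False G(X(s))=False X(s)=True s=False (!q U (p | r))=True !q=True q=False (p | r)=True p=False r=True
s_7={q,r,s}: (G(X(s)) & (!q U (p | r)))=False G(X(s))=False X(s)=False s=True (!q U (p | r))=True !q=False q=True (p | r)=True p=False r=True
Evaluating at position 5: result = False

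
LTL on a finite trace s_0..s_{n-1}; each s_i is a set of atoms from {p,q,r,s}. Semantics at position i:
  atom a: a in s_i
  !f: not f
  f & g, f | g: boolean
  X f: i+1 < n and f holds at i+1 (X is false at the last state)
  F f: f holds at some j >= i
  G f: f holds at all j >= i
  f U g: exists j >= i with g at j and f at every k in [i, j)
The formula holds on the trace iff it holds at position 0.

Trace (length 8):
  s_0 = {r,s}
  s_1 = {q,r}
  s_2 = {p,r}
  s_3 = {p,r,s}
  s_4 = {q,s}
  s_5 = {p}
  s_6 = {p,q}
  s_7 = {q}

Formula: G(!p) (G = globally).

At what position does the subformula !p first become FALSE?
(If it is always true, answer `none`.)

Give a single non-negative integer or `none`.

Answer: 2

Derivation:
s_0={r,s}: !p=True p=False
s_1={q,r}: !p=True p=False
s_2={p,r}: !p=False p=True
s_3={p,r,s}: !p=False p=True
s_4={q,s}: !p=True p=False
s_5={p}: !p=False p=True
s_6={p,q}: !p=False p=True
s_7={q}: !p=True p=False
G(!p) holds globally = False
First violation at position 2.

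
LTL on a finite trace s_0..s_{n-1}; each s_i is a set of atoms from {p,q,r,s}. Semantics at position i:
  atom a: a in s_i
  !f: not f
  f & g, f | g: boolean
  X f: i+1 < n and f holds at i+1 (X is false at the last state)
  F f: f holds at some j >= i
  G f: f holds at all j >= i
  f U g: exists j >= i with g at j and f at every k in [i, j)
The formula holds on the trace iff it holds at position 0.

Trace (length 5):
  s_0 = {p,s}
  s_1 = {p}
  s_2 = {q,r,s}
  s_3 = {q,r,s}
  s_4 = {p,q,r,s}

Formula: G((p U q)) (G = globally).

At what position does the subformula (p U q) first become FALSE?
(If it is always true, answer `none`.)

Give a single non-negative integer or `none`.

s_0={p,s}: (p U q)=True p=True q=False
s_1={p}: (p U q)=True p=True q=False
s_2={q,r,s}: (p U q)=True p=False q=True
s_3={q,r,s}: (p U q)=True p=False q=True
s_4={p,q,r,s}: (p U q)=True p=True q=True
G((p U q)) holds globally = True
No violation — formula holds at every position.

Answer: none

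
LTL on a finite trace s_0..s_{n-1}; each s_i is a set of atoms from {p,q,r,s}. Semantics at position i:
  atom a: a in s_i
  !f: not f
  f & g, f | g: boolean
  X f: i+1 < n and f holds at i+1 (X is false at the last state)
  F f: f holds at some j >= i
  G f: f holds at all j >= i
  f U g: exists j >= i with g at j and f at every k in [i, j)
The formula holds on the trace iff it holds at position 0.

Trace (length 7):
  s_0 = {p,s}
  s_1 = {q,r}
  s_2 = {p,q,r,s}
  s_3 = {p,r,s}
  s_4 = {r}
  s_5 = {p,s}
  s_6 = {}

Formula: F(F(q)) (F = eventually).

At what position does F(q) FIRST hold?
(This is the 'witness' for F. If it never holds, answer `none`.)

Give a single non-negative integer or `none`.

s_0={p,s}: F(q)=True q=False
s_1={q,r}: F(q)=True q=True
s_2={p,q,r,s}: F(q)=True q=True
s_3={p,r,s}: F(q)=False q=False
s_4={r}: F(q)=False q=False
s_5={p,s}: F(q)=False q=False
s_6={}: F(q)=False q=False
F(F(q)) holds; first witness at position 0.

Answer: 0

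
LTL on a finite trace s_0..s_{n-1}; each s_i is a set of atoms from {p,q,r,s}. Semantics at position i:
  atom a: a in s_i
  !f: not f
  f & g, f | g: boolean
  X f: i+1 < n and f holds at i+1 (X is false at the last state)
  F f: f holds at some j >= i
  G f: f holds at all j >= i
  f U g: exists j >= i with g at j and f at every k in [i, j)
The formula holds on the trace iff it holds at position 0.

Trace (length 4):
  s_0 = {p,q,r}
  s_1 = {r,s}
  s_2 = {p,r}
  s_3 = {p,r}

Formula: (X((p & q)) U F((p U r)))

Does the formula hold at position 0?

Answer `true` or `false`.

Answer: true

Derivation:
s_0={p,q,r}: (X((p & q)) U F((p U r)))=True X((p & q))=False (p & q)=True p=True q=True F((p U r))=True (p U r)=True r=True
s_1={r,s}: (X((p & q)) U F((p U r)))=True X((p & q))=False (p & q)=False p=False q=False F((p U r))=True (p U r)=True r=True
s_2={p,r}: (X((p & q)) U F((p U r)))=True X((p & q))=False (p & q)=False p=True q=False F((p U r))=True (p U r)=True r=True
s_3={p,r}: (X((p & q)) U F((p U r)))=True X((p & q))=False (p & q)=False p=True q=False F((p U r))=True (p U r)=True r=True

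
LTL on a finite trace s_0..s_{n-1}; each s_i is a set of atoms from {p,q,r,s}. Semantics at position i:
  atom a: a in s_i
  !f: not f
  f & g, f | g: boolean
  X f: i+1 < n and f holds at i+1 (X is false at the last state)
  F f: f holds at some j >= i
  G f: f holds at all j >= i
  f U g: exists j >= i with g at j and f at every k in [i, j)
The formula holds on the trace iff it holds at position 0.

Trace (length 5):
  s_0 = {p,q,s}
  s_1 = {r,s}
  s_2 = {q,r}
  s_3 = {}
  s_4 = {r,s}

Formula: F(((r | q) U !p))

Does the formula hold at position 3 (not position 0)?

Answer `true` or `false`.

s_0={p,q,s}: F(((r | q) U !p))=True ((r | q) U !p)=True (r | q)=True r=False q=True !p=False p=True
s_1={r,s}: F(((r | q) U !p))=True ((r | q) U !p)=True (r | q)=True r=True q=False !p=True p=False
s_2={q,r}: F(((r | q) U !p))=True ((r | q) U !p)=True (r | q)=True r=True q=True !p=True p=False
s_3={}: F(((r | q) U !p))=True ((r | q) U !p)=True (r | q)=False r=False q=False !p=True p=False
s_4={r,s}: F(((r | q) U !p))=True ((r | q) U !p)=True (r | q)=True r=True q=False !p=True p=False
Evaluating at position 3: result = True

Answer: true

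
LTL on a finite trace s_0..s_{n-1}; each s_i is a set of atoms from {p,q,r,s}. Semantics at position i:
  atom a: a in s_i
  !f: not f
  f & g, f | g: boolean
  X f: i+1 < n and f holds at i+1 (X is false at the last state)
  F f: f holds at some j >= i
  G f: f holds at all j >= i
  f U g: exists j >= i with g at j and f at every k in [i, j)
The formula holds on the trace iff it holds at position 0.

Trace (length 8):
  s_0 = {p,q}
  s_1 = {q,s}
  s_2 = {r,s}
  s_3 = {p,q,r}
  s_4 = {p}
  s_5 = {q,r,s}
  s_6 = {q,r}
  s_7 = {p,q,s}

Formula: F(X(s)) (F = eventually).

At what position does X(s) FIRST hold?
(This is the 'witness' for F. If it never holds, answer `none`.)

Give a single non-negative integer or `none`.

Answer: 0

Derivation:
s_0={p,q}: X(s)=True s=False
s_1={q,s}: X(s)=True s=True
s_2={r,s}: X(s)=False s=True
s_3={p,q,r}: X(s)=False s=False
s_4={p}: X(s)=True s=False
s_5={q,r,s}: X(s)=False s=True
s_6={q,r}: X(s)=True s=False
s_7={p,q,s}: X(s)=False s=True
F(X(s)) holds; first witness at position 0.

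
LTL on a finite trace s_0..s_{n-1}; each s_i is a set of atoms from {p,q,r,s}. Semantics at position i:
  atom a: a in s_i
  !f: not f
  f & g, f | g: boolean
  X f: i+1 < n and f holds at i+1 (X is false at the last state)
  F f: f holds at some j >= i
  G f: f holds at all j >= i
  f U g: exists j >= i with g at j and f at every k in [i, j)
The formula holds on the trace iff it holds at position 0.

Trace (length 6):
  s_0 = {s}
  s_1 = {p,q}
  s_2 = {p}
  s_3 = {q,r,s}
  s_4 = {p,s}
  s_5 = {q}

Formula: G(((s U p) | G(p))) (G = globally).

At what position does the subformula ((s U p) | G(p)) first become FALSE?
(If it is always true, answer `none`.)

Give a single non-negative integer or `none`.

Answer: 5

Derivation:
s_0={s}: ((s U p) | G(p))=True (s U p)=True s=True p=False G(p)=False
s_1={p,q}: ((s U p) | G(p))=True (s U p)=True s=False p=True G(p)=False
s_2={p}: ((s U p) | G(p))=True (s U p)=True s=False p=True G(p)=False
s_3={q,r,s}: ((s U p) | G(p))=True (s U p)=True s=True p=False G(p)=False
s_4={p,s}: ((s U p) | G(p))=True (s U p)=True s=True p=True G(p)=False
s_5={q}: ((s U p) | G(p))=False (s U p)=False s=False p=False G(p)=False
G(((s U p) | G(p))) holds globally = False
First violation at position 5.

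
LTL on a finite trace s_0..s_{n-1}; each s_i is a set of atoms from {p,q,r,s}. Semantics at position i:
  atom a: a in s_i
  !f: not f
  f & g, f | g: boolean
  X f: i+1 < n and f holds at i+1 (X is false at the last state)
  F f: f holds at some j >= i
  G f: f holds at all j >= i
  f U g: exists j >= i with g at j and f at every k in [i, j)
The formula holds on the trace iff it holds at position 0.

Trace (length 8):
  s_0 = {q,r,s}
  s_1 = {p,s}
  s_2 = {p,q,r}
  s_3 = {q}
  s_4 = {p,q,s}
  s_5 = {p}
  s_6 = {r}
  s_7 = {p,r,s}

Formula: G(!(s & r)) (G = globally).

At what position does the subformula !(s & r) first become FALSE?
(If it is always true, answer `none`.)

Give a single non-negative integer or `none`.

Answer: 0

Derivation:
s_0={q,r,s}: !(s & r)=False (s & r)=True s=True r=True
s_1={p,s}: !(s & r)=True (s & r)=False s=True r=False
s_2={p,q,r}: !(s & r)=True (s & r)=False s=False r=True
s_3={q}: !(s & r)=True (s & r)=False s=False r=False
s_4={p,q,s}: !(s & r)=True (s & r)=False s=True r=False
s_5={p}: !(s & r)=True (s & r)=False s=False r=False
s_6={r}: !(s & r)=True (s & r)=False s=False r=True
s_7={p,r,s}: !(s & r)=False (s & r)=True s=True r=True
G(!(s & r)) holds globally = False
First violation at position 0.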